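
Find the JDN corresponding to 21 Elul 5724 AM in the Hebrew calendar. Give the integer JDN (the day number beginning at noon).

2438637

Equivalently 29 August 1964 (Gregorian).
JDN 2400001 is 17 November 1858 CE (Gregorian), MJD 0; the target day is +38636 days from there, so JDN = 2438637.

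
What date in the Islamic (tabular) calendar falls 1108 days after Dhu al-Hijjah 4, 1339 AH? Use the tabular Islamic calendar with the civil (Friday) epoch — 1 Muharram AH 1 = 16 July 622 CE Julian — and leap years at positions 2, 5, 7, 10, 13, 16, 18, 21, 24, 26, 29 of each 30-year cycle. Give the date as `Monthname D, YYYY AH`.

Counting 1108 days forward from JDN 2422911 reaches JDN 2424019, which is Muharram 20, 1343 AH.

Muharram 20, 1343 AH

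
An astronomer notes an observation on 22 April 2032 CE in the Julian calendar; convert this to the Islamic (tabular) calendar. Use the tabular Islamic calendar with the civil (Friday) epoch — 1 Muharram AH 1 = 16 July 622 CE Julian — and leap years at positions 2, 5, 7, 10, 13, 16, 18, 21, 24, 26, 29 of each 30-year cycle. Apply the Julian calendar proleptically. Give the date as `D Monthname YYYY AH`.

24 Muharram 1454 AH

Both dates share Julian Day Number 2463358; in the tabular Islamic calendar that is 24 Muharram 1454 AH.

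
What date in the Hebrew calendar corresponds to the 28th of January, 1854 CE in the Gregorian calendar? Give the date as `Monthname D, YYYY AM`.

Both dates share Julian Day Number 2398247; in the Hebrew calendar that is 28 Tevet 5614 AM.

Tevet 28, 5614 AM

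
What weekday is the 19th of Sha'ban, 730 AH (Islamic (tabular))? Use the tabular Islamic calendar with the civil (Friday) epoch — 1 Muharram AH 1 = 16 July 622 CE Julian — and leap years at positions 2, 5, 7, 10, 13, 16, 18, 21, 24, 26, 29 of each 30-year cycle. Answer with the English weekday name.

In the proleptic Gregorian calendar this is 15 June 1330 (JDN 2206998).
JDN 2206998 mod 7 = 3, and JDN 0 was a Monday, so this is a Thursday.

Thursday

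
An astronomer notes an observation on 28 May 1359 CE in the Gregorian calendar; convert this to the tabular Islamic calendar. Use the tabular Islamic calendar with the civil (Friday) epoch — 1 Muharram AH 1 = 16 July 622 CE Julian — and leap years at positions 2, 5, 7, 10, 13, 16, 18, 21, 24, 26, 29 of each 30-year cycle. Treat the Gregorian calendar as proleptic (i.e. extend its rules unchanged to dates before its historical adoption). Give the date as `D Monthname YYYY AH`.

Both dates share Julian Day Number 2217572; in the tabular Islamic calendar that is 21 Jumada al-Thani 760 AH.

21 Jumada al-Thani 760 AH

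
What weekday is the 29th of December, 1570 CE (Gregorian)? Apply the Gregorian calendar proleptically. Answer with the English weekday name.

Tuesday

JDN 2294853 mod 7 = 1, and JDN 0 was a Monday, so this is a Tuesday.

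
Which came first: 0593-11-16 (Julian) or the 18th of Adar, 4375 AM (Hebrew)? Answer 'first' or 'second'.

First date → JDN 1937971; second date → JDN 1945739.
JDN 1937971 < JDN 1945739, so the first date is earlier.

first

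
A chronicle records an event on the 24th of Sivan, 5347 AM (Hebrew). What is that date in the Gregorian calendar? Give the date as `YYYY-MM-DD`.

1587-06-30

Both dates share Julian Day Number 2300880; in the Gregorian calendar that is 30 June 1587 CE.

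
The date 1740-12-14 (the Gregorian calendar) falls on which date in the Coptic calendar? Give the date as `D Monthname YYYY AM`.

7 Koiak 1457 AM

Both dates share Julian Day Number 2356930; in the Coptic calendar that is 7 Koiak 1457 AM.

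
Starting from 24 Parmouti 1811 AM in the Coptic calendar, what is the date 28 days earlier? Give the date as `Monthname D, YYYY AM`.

JDN of 24 Parmouti 1811 AM = 2486365.
2486365 − 28 = 2486337.
JDN 2486337 in the Coptic calendar is Paremhat 26, 1811 AM.

Paremhat 26, 1811 AM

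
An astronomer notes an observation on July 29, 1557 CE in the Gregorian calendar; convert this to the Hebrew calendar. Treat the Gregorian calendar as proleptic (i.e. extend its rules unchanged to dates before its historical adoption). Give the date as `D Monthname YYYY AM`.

22 Av 5317 AM

Julian Day Number of the source date = 2289952.
Converting JDN 2289952 to the Hebrew calendar gives 22 Av 5317 AM.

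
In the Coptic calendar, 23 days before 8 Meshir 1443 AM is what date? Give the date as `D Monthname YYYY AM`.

The starting date is JDN 2351877; 2351877 − 23 = 2351854.
JDN 2351854 corresponds to 15 Tobi 1443 AM.

15 Tobi 1443 AM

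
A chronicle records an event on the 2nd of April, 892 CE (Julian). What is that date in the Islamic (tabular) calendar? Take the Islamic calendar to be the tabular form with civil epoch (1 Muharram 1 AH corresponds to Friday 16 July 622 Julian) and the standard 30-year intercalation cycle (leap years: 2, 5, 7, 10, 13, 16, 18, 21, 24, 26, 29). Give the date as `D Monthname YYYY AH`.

29 Dhu al-Hijjah 278 AH

Both dates share Julian Day Number 2046953; in the tabular Islamic calendar that is 29 Dhu al-Hijjah 278 AH.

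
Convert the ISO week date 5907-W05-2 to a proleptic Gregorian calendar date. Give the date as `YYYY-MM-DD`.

ISO week 1 of 5907 is the week containing the first Thursday of 5907.
Week 5, day 2 (Tuesday) lands on 5907-01-29.

5907-01-29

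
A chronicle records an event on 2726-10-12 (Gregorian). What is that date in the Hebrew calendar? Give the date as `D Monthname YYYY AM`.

23 Tishrei 6487 AM

Julian Day Number of the source date = 2716995.
Converting JDN 2716995 to the Hebrew calendar gives 23 Tishrei 6487 AM.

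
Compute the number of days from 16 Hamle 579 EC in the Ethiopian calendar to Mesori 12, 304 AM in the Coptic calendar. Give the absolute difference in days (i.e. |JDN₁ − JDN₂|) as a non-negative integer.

392

First date → JDN 1935650; second date → JDN 1936042.
The interval is |1935650 − 1936042| = 392 days.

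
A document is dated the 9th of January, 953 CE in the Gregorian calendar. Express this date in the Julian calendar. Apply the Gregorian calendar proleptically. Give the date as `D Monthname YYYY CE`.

The Julian–Gregorian offset here is 5 days (Julian trailing).
9 January 953 Gregorian − 5 days → 4 January 953 Julian.

4 January 953 CE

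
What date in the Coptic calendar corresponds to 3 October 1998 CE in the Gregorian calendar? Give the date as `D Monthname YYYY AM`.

Julian Day Number of the source date = 2451090.
Converting JDN 2451090 to the Coptic calendar gives 23 Thout 1715 AM.

23 Thout 1715 AM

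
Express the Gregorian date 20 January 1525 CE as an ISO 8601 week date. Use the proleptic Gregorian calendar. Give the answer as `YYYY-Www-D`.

The weekday is Tuesday (ISO weekday 2).
That Tuesday belongs to ISO week 4 of ISO year 1525.

1525-W04-2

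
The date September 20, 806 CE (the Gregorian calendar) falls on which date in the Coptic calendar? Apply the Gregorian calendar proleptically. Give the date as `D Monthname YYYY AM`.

Both dates share Julian Day Number 2015708; in the Coptic calendar that is 19 Thout 523 AM.

19 Thout 523 AM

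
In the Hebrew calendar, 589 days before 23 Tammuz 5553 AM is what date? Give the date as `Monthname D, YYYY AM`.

JDN of 23 Tammuz 5553 AM = 2376124.
2376124 − 589 = 2375535.
JDN 2375535 in the Hebrew calendar is Cheshvan 25, 5552 AM.

Cheshvan 25, 5552 AM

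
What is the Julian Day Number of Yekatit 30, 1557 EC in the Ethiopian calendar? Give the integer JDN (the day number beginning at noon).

In the proleptic Gregorian calendar the same day is 6 March 1565.
JDN 2400001 is 17 November 1858 CE (Gregorian), MJD 0; the target day is −107272 days from there, so JDN = 2292729.

2292729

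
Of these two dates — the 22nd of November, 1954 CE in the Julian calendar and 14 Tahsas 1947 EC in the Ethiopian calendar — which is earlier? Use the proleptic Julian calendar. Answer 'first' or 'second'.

Converting both to JDN: 2435082 vs 2435100; the smaller is the first.

first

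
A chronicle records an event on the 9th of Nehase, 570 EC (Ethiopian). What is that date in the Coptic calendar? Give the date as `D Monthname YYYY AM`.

9 Mesori 294 AM

Julian Day Number of the source date = 1932386.
Converting JDN 1932386 to the Coptic calendar gives 9 Mesori 294 AM.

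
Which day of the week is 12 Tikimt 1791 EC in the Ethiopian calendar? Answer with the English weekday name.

In the Gregorian calendar this is 20 October 1798 (JDN 2378059).
Since JDN mod 7 = 5 (0 = Monday), the day is Saturday.

Saturday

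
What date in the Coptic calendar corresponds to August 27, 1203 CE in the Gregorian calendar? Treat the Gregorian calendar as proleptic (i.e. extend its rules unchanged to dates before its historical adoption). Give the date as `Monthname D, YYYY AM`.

Julian Day Number of the source date = 2160685.
Converting JDN 2160685 to the Coptic calendar gives 27 Mesori 919 AM.

Mesori 27, 919 AM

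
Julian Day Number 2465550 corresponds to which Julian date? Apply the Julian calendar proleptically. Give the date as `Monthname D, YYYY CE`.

The Gregorian equivalent of JDN 2465550 is 6 May 2038.
In the Julian calendar that day is April 23, 2038 CE.

April 23, 2038 CE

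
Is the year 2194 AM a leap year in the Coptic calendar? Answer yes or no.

no

2194 mod 4 = 2; in the Coptic calendar a year is leap when year mod 4 = 3, so it is a common year.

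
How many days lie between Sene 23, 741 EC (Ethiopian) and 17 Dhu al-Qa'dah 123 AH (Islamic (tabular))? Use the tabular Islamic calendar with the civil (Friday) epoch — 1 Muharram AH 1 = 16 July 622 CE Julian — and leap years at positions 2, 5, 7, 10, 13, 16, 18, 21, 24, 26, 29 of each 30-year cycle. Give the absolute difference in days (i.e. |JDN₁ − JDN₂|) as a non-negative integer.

2814

First date → JDN 1994798; second date → JDN 1991984.
The interval is |1994798 − 1991984| = 2814 days.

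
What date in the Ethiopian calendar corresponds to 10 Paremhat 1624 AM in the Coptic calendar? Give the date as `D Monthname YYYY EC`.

10 Megabit 1900 EC

Both dates share Julian Day Number 2418020; in the Ethiopian calendar that is 10 Megabit 1900 EC.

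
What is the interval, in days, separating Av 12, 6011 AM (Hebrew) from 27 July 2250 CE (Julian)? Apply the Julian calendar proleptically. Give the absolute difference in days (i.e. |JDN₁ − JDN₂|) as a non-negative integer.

355

JDN of the first date = 2543433.
JDN of the second date = 2543078.
|2543078 − 2543433| = 355.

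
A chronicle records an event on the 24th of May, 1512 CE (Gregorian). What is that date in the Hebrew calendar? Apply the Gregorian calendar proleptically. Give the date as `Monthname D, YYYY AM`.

Iyar 28, 5272 AM

Both dates share Julian Day Number 2273450; in the Hebrew calendar that is 28 Iyar 5272 AM.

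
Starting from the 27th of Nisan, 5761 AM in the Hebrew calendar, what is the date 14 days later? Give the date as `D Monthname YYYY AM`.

JDN of the 27th of Nisan, 5761 AM = 2452020.
2452020 + 14 = 2452034.
JDN 2452034 in the Hebrew calendar is 11 Iyar 5761 AM.

11 Iyar 5761 AM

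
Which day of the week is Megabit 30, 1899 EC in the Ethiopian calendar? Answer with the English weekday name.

Monday

This is JDN 2417674 (8 April 1907 Gregorian).
JDN 2417674 mod 7 = 0, and JDN 0 was a Monday, so this is a Monday.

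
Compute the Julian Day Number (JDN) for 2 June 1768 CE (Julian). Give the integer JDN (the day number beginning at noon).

Equivalently 13 June 1768 (Gregorian).
JDN 2299161 is 15 October 1582 CE (Gregorian); the target day is +67812 days from there, so JDN = 2366973.

2366973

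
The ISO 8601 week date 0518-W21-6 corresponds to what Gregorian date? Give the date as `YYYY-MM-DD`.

ISO week 1 of 518 is the week containing the first Thursday of 518.
Week 21, day 6 (Saturday) lands on 0518-05-28.

0518-05-28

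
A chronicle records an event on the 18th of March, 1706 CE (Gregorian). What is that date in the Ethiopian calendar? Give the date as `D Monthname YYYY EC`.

Both dates share Julian Day Number 2344240; in the Ethiopian calendar that is 11 Megabit 1698 EC.

11 Megabit 1698 EC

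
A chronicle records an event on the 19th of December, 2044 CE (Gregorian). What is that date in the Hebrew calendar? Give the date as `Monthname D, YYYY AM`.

Kislev 29, 5805 AM

Julian Day Number of the source date = 2467969.
Converting JDN 2467969 to the Hebrew calendar gives 29 Kislev 5805 AM.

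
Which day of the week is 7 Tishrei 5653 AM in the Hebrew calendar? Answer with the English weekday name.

This is JDN 2412370 (28 September 1892 Gregorian).
Since JDN mod 7 = 2 (0 = Monday), the day is Wednesday.

Wednesday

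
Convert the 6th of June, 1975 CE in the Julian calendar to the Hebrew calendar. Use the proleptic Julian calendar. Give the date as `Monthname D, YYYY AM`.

Tammuz 10, 5735 AM

The source date corresponds to 19 June 1975 in the Gregorian calendar (JDN 2442583).
That day falls on 10 Tammuz 5735 AM in the Hebrew calendar.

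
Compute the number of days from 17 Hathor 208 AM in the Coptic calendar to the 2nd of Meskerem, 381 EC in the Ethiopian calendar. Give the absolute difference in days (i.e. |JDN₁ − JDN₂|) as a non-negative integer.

37696

First date → JDN 1900713; second date → JDN 1863017.
The interval is |1900713 − 1863017| = 37696 days.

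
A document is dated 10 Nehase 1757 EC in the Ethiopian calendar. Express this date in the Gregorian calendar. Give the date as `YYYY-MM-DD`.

1765-08-14

Both dates share Julian Day Number 2365939; in the Gregorian calendar that is 14 August 1765 CE.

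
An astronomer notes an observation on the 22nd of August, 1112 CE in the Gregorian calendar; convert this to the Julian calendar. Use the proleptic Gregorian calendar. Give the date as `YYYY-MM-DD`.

1112-08-15

At this point the Julian calendar is 7 days behind the Gregorian.
22 August 1112 Gregorian − 7 days → 15 August 1112 Julian.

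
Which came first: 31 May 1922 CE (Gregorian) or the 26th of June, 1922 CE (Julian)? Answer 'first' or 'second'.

first

First date → JDN 2423206; second date → JDN 2423245.
JDN 2423206 < JDN 2423245, so the first date is earlier.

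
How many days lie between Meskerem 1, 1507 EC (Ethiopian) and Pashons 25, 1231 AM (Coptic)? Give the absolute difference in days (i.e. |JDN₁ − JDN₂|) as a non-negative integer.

First date → JDN 2274287; second date → JDN 2274551.
The interval is |2274287 − 2274551| = 264 days.

264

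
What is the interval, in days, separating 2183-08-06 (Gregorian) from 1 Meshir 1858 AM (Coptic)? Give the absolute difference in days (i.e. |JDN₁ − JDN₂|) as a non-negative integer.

15153

First date → JDN 2518602; second date → JDN 2503449.
The interval is |2518602 − 2503449| = 15153 days.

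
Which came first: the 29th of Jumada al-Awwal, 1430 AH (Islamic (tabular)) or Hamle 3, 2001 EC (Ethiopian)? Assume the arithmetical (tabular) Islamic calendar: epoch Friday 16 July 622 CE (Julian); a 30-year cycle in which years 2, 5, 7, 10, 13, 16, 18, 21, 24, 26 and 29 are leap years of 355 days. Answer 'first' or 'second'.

first

Converting both to JDN: 2454976 vs 2455023; the smaller is the first.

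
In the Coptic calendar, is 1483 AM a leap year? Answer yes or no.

1483 mod 4 = 3; in the Coptic calendar a year is leap when year mod 4 = 3, so it is a leap year.

yes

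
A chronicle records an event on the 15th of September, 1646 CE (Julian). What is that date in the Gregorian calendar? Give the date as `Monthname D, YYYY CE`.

September 25, 1646 CE

For dates in this range the Gregorian date is 10 days ahead of the Julian.
15 September 1646 Julian + 10 days → 25 September 1646 Gregorian.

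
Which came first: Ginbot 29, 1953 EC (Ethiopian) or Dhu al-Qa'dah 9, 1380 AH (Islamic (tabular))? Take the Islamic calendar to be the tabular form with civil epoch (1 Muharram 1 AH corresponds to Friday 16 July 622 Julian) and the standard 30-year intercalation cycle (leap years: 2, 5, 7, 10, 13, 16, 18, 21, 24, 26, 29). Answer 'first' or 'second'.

The two dates have Julian Day Numbers 2437457 and 2437415 respectively.
Since 2437415 < 2437457, the second date comes first.

second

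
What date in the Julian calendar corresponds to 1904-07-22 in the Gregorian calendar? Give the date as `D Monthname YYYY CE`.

9 July 1904 CE

For dates in this range the Gregorian date is 13 days ahead of the Julian.
22 July 1904 Gregorian − 13 days → 9 July 1904 Julian.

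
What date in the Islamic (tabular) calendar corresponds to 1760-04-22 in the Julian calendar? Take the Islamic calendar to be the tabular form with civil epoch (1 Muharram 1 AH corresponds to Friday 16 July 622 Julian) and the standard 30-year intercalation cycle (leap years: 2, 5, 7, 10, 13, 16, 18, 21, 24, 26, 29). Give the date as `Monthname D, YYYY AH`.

The source date corresponds to 3 May 1760 in the Gregorian calendar (JDN 2364010).
That day falls on 17 Ramadan 1173 AH in the tabular Islamic calendar.

Ramadan 17, 1173 AH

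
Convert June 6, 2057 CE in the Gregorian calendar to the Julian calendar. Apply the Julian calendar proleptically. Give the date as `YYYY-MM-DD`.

The Julian–Gregorian offset here is 13 days (Julian trailing).
6 June 2057 Gregorian − 13 days → 24 May 2057 Julian.

2057-05-24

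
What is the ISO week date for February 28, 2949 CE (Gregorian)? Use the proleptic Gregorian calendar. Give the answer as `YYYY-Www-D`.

2949-W09-5

The weekday is Friday (ISO weekday 5).
That Friday belongs to ISO week 9 of ISO year 2949.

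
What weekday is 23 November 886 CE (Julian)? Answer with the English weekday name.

In the proleptic Gregorian calendar this is 27 November 886 (JDN 2044996).
Since JDN mod 7 = 2 (0 = Monday), the day is Wednesday.

Wednesday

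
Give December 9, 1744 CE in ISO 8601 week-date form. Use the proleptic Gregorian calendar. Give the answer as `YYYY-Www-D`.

1744-W50-3

The weekday is Wednesday (ISO weekday 3).
That Wednesday belongs to ISO week 50 of ISO year 1744.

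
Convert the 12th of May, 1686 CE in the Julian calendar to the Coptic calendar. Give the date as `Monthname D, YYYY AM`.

Both dates share Julian Day Number 2337001; in the Coptic calendar that is 17 Pashons 1402 AM.

Pashons 17, 1402 AM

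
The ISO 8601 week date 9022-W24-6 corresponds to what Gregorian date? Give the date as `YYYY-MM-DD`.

9022-06-15

ISO week 1 of 9022 is the week containing the first Thursday of 9022.
Week 24, day 6 (Saturday) lands on 9022-06-15.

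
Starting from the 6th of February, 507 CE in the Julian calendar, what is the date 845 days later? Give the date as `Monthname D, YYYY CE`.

May 31, 509 CE

Counting 845 days forward from JDN 1906276 reaches JDN 1907121, which is May 31, 509 CE.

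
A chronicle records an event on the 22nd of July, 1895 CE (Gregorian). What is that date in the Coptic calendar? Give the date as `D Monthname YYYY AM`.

16 Epip 1611 AM

Julian Day Number of the source date = 2413397.
Converting JDN 2413397 to the Coptic calendar gives 16 Epip 1611 AM.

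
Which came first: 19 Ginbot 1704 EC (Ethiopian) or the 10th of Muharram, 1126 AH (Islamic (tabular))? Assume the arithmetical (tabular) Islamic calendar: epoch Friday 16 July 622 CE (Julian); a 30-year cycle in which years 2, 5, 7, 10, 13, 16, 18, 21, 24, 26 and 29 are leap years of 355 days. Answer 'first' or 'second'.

The two dates have Julian Day Numbers 2346500 and 2347111 respectively.
Since 2346500 < 2347111, the first date comes first.

first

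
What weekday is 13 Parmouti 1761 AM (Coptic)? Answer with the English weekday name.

Friday

Equivalently 21 April 2045 Gregorian, JDN 2468092.
2468092 ≡ 4 (mod 7); counting from Monday = 0 gives Friday.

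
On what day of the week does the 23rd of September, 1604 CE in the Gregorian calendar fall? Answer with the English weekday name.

Since JDN mod 7 = 3 (0 = Monday), the day is Thursday.

Thursday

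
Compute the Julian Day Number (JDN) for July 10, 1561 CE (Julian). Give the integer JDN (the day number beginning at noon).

2291404

In the proleptic Gregorian calendar the same day is 20 July 1561.
JDN 2451545 is 1 January 2000 CE (Gregorian); the target day is −160141 days from there, so JDN = 2291404.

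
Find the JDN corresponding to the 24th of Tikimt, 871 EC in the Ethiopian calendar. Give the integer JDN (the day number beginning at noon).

In the proleptic Gregorian calendar the same day is 25 October 878.
JDN 2299161 is 15 October 1582 CE (Gregorian); the target day is −257120 days from there, so JDN = 2042041.

2042041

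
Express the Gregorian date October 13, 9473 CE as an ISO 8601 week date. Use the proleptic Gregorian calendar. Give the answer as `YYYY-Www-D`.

9473-W42-1

The weekday is Monday (ISO weekday 1).
That Monday belongs to ISO week 42 of ISO year 9473.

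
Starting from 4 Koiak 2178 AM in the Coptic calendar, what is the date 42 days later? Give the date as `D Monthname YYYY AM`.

The starting date is JDN 2620272; 2620272 + 42 = 2620314.
JDN 2620314 corresponds to 16 Tobi 2178 AM.

16 Tobi 2178 AM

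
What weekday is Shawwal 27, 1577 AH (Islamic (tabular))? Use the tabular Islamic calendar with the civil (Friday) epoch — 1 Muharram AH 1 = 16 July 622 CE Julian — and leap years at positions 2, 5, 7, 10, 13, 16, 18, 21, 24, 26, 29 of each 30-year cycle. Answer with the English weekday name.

Thursday

Equivalently 1 June 2152 Gregorian, JDN 2507214.
JDN 2507214 mod 7 = 3, and JDN 0 was a Monday, so this is a Thursday.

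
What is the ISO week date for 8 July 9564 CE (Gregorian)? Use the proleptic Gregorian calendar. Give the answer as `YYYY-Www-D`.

The weekday is Wednesday (ISO weekday 3).
That Wednesday belongs to ISO week 28 of ISO year 9564.

9564-W28-3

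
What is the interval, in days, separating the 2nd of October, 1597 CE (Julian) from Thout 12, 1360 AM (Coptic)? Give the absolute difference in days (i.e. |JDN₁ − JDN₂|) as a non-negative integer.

16779

First date → JDN 2304637; second date → JDN 2321416.
The interval is |2304637 − 2321416| = 16779 days.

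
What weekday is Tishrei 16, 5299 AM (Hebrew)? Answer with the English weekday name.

This is JDN 2283065 (20 September 1538 Gregorian).
2283065 ≡ 1 (mod 7); counting from Monday = 0 gives Tuesday.

Tuesday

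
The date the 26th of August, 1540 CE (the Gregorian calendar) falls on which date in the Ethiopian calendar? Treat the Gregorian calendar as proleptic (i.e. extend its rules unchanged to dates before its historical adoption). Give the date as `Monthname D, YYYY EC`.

Both dates share Julian Day Number 2283771; in the Ethiopian calendar that is 23 Nehase 1532 EC.

Nehase 23, 1532 EC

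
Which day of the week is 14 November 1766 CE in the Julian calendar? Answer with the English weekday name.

Tuesday

This is JDN 2366407 (25 November 1766 Gregorian).
JDN 2366407 mod 7 = 1, and JDN 0 was a Monday, so this is a Tuesday.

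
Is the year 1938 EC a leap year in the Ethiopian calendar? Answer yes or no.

1938 mod 4 = 2; in the Ethiopian calendar a year is leap when year mod 4 = 3, so it is a common year.

no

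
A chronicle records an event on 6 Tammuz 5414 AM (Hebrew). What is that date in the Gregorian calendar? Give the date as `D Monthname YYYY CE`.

21 June 1654 CE

Both dates share Julian Day Number 2325343; in the Gregorian calendar that is 21 June 1654 CE.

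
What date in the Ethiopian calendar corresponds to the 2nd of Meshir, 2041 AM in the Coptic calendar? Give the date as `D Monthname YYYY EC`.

The source date corresponds to 12 February 2325 in the Gregorian calendar (JDN 2570291).
That day falls on 2 Yekatit 2317 EC in the Ethiopian calendar.

2 Yekatit 2317 EC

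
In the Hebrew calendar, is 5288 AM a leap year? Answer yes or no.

yes

Hebrew year 5288 is year 6 of its 19-year Metonic cycle; leap years are at positions 3, 6, 8, 11, 14, 17, 19, so it is a leap year (13 months).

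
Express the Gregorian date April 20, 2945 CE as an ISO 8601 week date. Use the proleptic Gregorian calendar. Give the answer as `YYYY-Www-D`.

2945-W16-2

The weekday is Tuesday (ISO weekday 2).
That Tuesday belongs to ISO week 16 of ISO year 2945.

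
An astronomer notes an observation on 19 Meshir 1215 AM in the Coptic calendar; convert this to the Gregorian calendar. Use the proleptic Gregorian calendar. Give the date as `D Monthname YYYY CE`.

Both dates share Julian Day Number 2268611; in the Gregorian calendar that is 22 February 1499 CE.

22 February 1499 CE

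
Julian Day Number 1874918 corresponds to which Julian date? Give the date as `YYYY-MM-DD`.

The proleptic Gregorian equivalent of JDN 1874918 is 1 April 421.
In the Julian calendar that day is 0421-03-31.

0421-03-31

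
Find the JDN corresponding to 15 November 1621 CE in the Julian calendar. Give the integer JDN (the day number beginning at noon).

2313447

Equivalently 25 November 1621 (Gregorian).
JDN 2451545 is 1 January 2000 CE (Gregorian); the target day is −138098 days from there, so JDN = 2313447.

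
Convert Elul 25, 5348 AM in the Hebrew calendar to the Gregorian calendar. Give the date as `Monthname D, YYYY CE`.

Julian Day Number of the source date = 2301325.
Converting JDN 2301325 to the Gregorian calendar gives 17 September 1588 CE.

September 17, 1588 CE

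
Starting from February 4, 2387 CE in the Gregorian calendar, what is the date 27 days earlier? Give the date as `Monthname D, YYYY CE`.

January 8, 2387 CE

The starting date is JDN 2592928; 2592928 − 27 = 2592901.
JDN 2592901 corresponds to January 8, 2387 CE.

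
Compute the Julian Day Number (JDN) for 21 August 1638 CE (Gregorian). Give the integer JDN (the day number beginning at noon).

JDN 2400001 is 17 November 1858 CE (Gregorian), MJD 0; the target day is −80441 days from there, so JDN = 2319560.

2319560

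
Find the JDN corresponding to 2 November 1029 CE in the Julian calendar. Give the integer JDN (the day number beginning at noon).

2097206

Equivalently 8 November 1029 (proleptic Gregorian).
JDN 2400001 is 17 November 1858 CE (Gregorian), MJD 0; the target day is −302795 days from there, so JDN = 2097206.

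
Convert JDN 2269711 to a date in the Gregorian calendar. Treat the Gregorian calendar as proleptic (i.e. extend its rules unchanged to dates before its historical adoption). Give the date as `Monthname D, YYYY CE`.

Counting from JDN 2299161 = 15 Oct 1582 gives an offset of -29450 days.

February 27, 1502 CE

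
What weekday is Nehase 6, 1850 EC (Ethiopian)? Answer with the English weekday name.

Wednesday

This is JDN 2399903 (11 August 1858 Gregorian).
2399903 ≡ 2 (mod 7); counting from Monday = 0 gives Wednesday.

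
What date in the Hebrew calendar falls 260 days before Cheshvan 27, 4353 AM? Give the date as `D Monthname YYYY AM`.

3 Adar 4352 AM

The starting date is JDN 1937598; 1937598 − 260 = 1937338.
JDN 1937338 corresponds to 3 Adar 4352 AM.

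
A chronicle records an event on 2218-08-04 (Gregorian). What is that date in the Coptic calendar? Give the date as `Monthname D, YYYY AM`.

Epip 26, 1934 AM

Julian Day Number of the source date = 2531383.
Converting JDN 2531383 to the Coptic calendar gives 26 Epip 1934 AM.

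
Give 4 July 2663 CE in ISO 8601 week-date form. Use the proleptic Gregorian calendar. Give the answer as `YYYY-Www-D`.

2663-W27-6

The weekday is Saturday (ISO weekday 6).
That Saturday belongs to ISO week 27 of ISO year 2663.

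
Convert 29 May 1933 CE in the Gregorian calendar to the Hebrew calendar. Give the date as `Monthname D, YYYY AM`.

Sivan 4, 5693 AM

Both dates share Julian Day Number 2427222; in the Hebrew calendar that is 4 Sivan 5693 AM.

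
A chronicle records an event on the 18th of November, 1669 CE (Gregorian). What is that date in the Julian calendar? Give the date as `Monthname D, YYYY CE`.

November 8, 1669 CE

The Julian–Gregorian offset here is 10 days (Julian trailing).
18 November 1669 Gregorian − 10 days → 8 November 1669 Julian.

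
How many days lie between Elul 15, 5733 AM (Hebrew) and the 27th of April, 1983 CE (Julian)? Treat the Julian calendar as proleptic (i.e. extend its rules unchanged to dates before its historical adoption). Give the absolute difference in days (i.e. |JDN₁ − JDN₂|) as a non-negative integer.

3527

First date → JDN 2441938; second date → JDN 2445465.
The interval is |2441938 − 2445465| = 3527 days.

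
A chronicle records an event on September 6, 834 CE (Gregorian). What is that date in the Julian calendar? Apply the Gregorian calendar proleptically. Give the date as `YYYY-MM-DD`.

At this point the Julian calendar is 4 days behind the Gregorian.
6 September 834 Gregorian − 4 days → 2 September 834 Julian.

0834-09-02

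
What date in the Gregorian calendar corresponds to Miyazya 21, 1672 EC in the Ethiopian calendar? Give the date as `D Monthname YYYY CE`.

Julian Day Number of the source date = 2334784.
Converting JDN 2334784 to the Gregorian calendar gives 26 April 1680 CE.

26 April 1680 CE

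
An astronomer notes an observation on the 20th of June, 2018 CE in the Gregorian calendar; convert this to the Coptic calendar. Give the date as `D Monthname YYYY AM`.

13 Paoni 1734 AM

Both dates share Julian Day Number 2458290; in the Coptic calendar that is 13 Paoni 1734 AM.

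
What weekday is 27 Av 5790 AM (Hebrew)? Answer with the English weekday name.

In the Gregorian calendar this is 26 August 2030 (JDN 2462740).
2462740 ≡ 0 (mod 7); counting from Monday = 0 gives Monday.

Monday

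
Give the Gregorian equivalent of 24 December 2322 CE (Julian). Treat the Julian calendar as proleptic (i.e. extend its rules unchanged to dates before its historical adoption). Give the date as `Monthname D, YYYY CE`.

January 9, 2323 CE

The Julian–Gregorian offset here is 16 days (Julian trailing).
24 December 2322 Julian + 16 days → 9 January 2323 Gregorian.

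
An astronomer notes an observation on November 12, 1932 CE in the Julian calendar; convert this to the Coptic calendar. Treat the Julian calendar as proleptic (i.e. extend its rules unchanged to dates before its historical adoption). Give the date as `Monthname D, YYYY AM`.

Hathor 16, 1649 AM

Julian Day Number of the source date = 2427037.
Converting JDN 2427037 to the Coptic calendar gives 16 Hathor 1649 AM.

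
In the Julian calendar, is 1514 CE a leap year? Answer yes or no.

no

1514 mod 4 = 2, so it is a common year in the Julian calendar.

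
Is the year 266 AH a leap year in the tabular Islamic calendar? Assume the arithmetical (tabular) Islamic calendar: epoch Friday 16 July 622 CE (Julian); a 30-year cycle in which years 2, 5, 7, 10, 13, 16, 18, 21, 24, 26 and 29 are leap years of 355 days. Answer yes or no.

yes

Year 266 AH is year 26 of its 30-year cycle; leap positions are 2, 5, 7, 10, 13, 16, 18, 21, 24, 26, 29, so it is a leap year (355 days).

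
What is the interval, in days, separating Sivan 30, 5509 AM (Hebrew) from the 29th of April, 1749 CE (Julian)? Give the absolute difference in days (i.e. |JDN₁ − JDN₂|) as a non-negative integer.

First date → JDN 2360036; second date → JDN 2359999.
The interval is |2360036 − 2359999| = 37 days.

37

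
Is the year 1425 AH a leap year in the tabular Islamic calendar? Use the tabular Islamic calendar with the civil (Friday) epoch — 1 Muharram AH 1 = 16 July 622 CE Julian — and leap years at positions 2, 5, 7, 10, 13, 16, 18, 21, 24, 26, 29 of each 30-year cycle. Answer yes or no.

no

Year 1425 AH is year 15 of its 30-year cycle; leap positions are 2, 5, 7, 10, 13, 16, 18, 21, 24, 26, 29, so it is a common year (354 days).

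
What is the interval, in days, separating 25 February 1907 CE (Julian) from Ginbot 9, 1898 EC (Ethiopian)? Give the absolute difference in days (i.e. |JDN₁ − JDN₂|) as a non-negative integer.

297

JDN of the first date = 2417645.
JDN of the second date = 2417348.
|2417348 − 2417645| = 297.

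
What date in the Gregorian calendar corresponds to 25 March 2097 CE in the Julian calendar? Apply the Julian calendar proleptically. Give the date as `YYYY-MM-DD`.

At this point the Julian calendar is 13 days behind the Gregorian.
25 March 2097 Julian + 13 days → 7 April 2097 Gregorian.

2097-04-07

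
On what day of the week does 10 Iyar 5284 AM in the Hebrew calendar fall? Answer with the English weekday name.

Equivalently 23 April 1524 Gregorian, JDN 2277802.
Since JDN mod 7 = 2 (0 = Monday), the day is Wednesday.

Wednesday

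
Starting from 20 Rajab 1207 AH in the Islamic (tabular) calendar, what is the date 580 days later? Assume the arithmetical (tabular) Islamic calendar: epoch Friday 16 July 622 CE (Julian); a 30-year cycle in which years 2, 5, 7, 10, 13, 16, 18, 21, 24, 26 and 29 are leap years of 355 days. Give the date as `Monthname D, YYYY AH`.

Counting 580 days forward from JDN 2376002 reaches JDN 2376582, which is Rabi' al-Awwal 9, 1209 AH.

Rabi' al-Awwal 9, 1209 AH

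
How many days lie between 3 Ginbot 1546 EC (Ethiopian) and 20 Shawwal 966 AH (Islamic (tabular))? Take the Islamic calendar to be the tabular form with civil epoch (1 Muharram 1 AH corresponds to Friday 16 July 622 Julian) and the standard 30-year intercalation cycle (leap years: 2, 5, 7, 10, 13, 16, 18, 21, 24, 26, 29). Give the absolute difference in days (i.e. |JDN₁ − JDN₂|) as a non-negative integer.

First date → JDN 2288774; second date → JDN 2290689.
The interval is |2288774 − 2290689| = 1915 days.

1915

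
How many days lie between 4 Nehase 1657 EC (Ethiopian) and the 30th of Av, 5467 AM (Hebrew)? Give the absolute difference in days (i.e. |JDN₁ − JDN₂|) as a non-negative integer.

First date → JDN 2329408; second date → JDN 2344768.
The interval is |2329408 − 2344768| = 15360 days.

15360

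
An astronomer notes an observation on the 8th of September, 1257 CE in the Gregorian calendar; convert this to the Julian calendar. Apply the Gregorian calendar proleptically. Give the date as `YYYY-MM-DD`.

1257-09-01

At this point the Julian calendar is 7 days behind the Gregorian.
8 September 1257 Gregorian − 7 days → 1 September 1257 Julian.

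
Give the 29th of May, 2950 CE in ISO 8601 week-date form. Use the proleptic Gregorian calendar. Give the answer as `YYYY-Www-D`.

2950-W22-5

The weekday is Friday (ISO weekday 5).
That Friday belongs to ISO week 22 of ISO year 2950.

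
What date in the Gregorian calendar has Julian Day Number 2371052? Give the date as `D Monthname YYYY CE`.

JDN 2451545 is 1 Jan 2000; 2371052 is −80493 days from there.

14 August 1779 CE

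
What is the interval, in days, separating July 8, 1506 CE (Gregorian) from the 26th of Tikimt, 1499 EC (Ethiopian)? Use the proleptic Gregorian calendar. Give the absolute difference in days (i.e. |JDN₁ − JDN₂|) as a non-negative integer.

JDN of the first date = 2271303.
JDN of the second date = 2271420.
|2271420 − 2271303| = 117.

117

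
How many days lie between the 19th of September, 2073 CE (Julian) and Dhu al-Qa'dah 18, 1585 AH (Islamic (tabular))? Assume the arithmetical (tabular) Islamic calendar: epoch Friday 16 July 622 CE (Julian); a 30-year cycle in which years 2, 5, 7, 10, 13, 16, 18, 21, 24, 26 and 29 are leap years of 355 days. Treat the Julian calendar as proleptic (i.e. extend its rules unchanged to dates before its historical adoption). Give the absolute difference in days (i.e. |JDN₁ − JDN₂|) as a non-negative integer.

31586

First date → JDN 2478483; second date → JDN 2510069.
The interval is |2478483 − 2510069| = 31586 days.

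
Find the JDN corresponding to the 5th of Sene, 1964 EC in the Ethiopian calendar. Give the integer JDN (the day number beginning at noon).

2441481

In the Gregorian calendar the same day is 12 June 1972.
JDN 2299161 is 15 October 1582 CE (Gregorian); the target day is +142320 days from there, so JDN = 2441481.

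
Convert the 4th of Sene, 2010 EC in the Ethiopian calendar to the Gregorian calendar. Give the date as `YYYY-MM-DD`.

Julian Day Number of the source date = 2458281.
Converting JDN 2458281 to the Gregorian calendar gives 11 June 2018 CE.

2018-06-11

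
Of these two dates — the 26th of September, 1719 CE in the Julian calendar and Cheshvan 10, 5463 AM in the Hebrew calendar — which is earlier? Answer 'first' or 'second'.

First date → JDN 2349191; second date → JDN 2343007.
JDN 2343007 < JDN 2349191, so the second date is earlier.

second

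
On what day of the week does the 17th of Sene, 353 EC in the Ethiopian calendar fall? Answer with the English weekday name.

Monday

In the proleptic Gregorian calendar this is 12 June 361 (JDN 1853075).
JDN 1853075 mod 7 = 0, and JDN 0 was a Monday, so this is a Monday.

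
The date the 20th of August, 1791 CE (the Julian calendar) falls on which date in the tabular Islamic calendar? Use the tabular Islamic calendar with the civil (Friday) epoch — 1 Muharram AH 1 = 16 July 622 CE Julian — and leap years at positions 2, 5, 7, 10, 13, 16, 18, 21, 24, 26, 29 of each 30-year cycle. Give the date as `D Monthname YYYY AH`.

1 Muharram 1206 AH

Both dates share Julian Day Number 2375452; in the tabular Islamic calendar that is 1 Muharram 1206 AH.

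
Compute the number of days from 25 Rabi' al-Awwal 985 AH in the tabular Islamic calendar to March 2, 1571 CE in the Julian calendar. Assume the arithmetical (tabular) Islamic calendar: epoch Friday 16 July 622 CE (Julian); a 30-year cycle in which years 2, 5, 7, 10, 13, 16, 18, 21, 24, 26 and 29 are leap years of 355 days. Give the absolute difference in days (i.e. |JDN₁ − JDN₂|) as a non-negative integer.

JDN of the first date = 2297220.
JDN of the second date = 2294926.
|2294926 − 2297220| = 2294.

2294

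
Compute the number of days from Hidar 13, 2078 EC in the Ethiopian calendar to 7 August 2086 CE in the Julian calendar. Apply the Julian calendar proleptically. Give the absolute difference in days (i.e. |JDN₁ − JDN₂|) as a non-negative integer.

271

JDN of the first date = 2482917.
JDN of the second date = 2483188.
|2483188 − 2482917| = 271.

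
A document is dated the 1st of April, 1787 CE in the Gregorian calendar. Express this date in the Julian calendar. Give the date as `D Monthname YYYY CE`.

21 March 1787 CE

For dates in this range the Gregorian date is 11 days ahead of the Julian.
1 April 1787 Gregorian − 11 days → 21 March 1787 Julian.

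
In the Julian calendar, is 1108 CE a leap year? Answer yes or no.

yes

1108 mod 4 = 0, so it is a leap year in the Julian calendar.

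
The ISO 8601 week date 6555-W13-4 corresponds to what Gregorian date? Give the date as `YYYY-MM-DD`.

ISO week 1 of 6555 is the week containing the first Thursday of 6555.
Week 13, day 4 (Thursday) lands on 6555-03-27.

6555-03-27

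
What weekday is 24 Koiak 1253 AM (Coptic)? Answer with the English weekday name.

Equivalently 30 December 1536 Gregorian, JDN 2282436.
Since JDN mod 7 = 2 (0 = Monday), the day is Wednesday.

Wednesday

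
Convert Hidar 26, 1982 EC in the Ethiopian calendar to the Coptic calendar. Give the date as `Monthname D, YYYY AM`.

Hathor 26, 1706 AM

Both dates share Julian Day Number 2447866; in the Coptic calendar that is 26 Hathor 1706 AM.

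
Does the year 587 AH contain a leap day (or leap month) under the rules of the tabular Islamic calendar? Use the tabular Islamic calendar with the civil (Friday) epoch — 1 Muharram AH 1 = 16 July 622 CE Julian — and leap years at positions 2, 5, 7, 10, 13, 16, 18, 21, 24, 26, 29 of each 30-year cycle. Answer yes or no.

no

Year 587 AH is year 17 of its 30-year cycle; leap positions are 2, 5, 7, 10, 13, 16, 18, 21, 24, 26, 29, so it is a common year (354 days).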